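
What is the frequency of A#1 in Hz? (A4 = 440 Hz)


Working:
f = 440 × 2^(n/12) where n = semitones from A4
A#1: -35 semitones from A4
f = 440 × 2^(-35/12)
f = 58.27 Hz


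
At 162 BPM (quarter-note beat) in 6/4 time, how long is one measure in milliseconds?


Quarter-note beat duration = 60000 / 162 ms
Beats per measure (6/4) = 6
One measure = 6 × 60000 / 162 = 360000 / 162 ms
= 2222.2 ms


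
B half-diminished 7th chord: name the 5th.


Working:
Half-diminished 7th chord = root + minor 3rd + diminished 5th + minor 7th
Seventh chords stack in thirds, so the letter names are B-D-F-A
Root: B
Minor 3rd above B: D
Diminished 5th above B: F
Minor 7th above B: A
The 5th = F


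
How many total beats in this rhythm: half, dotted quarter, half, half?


Beat values:
  half = 2 beats
  dotted quarter = 1.5 beats
  half = 2 beats
  half = 2 beats
Sum = 2 + 1.5 + 2 + 2
= 7.5 beats


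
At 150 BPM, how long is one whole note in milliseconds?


Solution.
One quarter-note beat = 60000 / BPM = 60000 / 150 ms
Whole note = 4 × quarter note
Duration = 4 × 60000 / 150 = 240000 / 150
= 1600.0 ms


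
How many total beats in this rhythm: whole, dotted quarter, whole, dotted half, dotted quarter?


Solution.
Beat values:
  whole = 4 beats
  dotted quarter = 1.5 beats
  whole = 4 beats
  dotted half = 3 beats
  dotted quarter = 1.5 beats
Sum = 4 + 1.5 + 4 + 3 + 1.5
= 14 beats


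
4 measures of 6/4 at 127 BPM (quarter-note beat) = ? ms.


Step by step:
Quarter-note beat duration = 60000 / 127 ms
Beats per measure (6/4) = 6
One measure = 6 × 60000 / 127 = 360000 / 127 ms
4 measures = 4 × 360000 / 127 = 1440000 / 127
= 11338.6 ms


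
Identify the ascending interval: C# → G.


Step by step:
Letter names: C → G spans 5 letter names → a 5th
Semitones: C# → G = 6 half-steps
A 5th of 6 semitones is a diminished 5th
= diminished 5th


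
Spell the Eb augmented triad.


Let's work it out.
Augmented triad = root + major 3rd (4 semitones) + augmented 5th (8 semitones)
A triad on Eb stacks thirds, so the chord tones use letter names E-G-B
Root: Eb
Major 3rd above Eb: G
Augmented 5th above Eb: B
Chord = Eb G B


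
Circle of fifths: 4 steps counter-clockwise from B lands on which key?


Each counter-clockwise step moves down a perfect 5th (= up a perfect 4th)
From B: B → E → A → D → G
= G


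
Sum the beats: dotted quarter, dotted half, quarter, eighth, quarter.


Let's work it out.
Beat values:
  dotted quarter = 1.5 beats
  dotted half = 3 beats
  quarter = 1 beat
  eighth = 0.5 beats
  quarter = 1 beat
Sum = 1.5 + 3 + 1 + 0.5 + 1
= 7 beats


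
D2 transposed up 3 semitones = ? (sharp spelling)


Working:
D2: chromatic position 2 in octave 2 → absolute = 2×12 + 2 = 26
Transpose up 3: 26 + 3 = 29
29 = 2×12 + 5 → F in octave 2
Result = F2


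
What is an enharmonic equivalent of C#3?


Reasoning:
Enharmonic notes sound the same pitch but are spelled with different letter names
C# and Db name the same pitch class
= Db3


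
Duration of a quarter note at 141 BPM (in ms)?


One quarter-note beat = 60000 / BPM = 60000 / 141 ms
Duration = 60000 / 141
= 425.5 ms


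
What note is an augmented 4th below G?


A 4th spans 4 letter names, so from G we land on D
An augmented 4th = 6 semitones below G
Spell D at that pitch: Db
= Db


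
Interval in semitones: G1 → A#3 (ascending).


Absolute semitone position = octave×12 + chromatic position
G1: 1×12 + 7 = 19
A#3: 3×12 + 10 = 46
Difference = 46 - 19 = 27
= 27 semitones


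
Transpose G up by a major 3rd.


major 3rd: 3 letter names, 4 semitones
Letter: G + 2 → B
Pitch: G + 4 semitones, spelled as a B → B
= B


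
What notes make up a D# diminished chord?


Working:
Diminished triad = root + minor 3rd (3 semitones) + diminished 5th (6 semitones)
A triad on D# stacks thirds, so the chord tones use letter names D-F-A
Root: D#
Minor 3rd above D#: F#
Diminished 5th above D#: A
Chord = D# F# A


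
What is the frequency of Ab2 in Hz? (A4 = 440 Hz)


f = 440 × 2^(n/12) where n = semitones from A4
Ab2: -25 semitones from A4
f = 440 × 2^(-25/12)
f = 103.83 Hz


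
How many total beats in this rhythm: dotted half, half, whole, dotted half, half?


Beat values:
  dotted half = 3 beats
  half = 2 beats
  whole = 4 beats
  dotted half = 3 beats
  half = 2 beats
Sum = 3 + 2 + 4 + 3 + 2
= 14 beats


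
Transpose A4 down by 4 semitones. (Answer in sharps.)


A4: chromatic position 9 in octave 4 → absolute = 4×12 + 9 = 57
Transpose down 4: 57 - 4 = 53
53 = 4×12 + 5 → F in octave 4
Result = F4


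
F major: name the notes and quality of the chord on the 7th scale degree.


F major scale: F G A Bb C D E
Diatonic triad on degree 7 stacks scale notes 7, 2, 4: E G Bb
E→G = 3 semitones; E→Bb = 6 semitones → diminished triad
= E G Bb (diminished)


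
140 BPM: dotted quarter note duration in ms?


Let's work it out.
One quarter-note beat = 60000 / BPM = 60000 / 140 ms
Dotted quarter note = 3/2 × quarter note
Duration = 3/2 × 60000 / 140 = 90000 / 140
= 642.9 ms


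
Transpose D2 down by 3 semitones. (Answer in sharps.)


Solution.
D2: chromatic position 2 in octave 2 → absolute = 2×12 + 2 = 26
Transpose down 3: 26 - 3 = 23
23 = 1×12 + 11 → B in octave 1
Result = B1


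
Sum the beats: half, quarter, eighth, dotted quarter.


Beat values:
  half = 2 beats
  quarter = 1 beat
  eighth = 0.5 beats
  dotted quarter = 1.5 beats
Sum = 2 + 1 + 0.5 + 1.5
= 5 beats


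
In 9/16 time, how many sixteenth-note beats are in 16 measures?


Let's work it out.
Time signature 9/16: the bottom number 16 means the sixteenth note gets one count
The top number 9 means 9 sixteenth-note beats per measure
Total = 9 × 16 measures
= 144 sixteenth-note beats


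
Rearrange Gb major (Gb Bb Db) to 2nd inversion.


Root position: Gb Bb Db
2nd inversion: move root and 3rd up an octave
Bass note: Db
Notes (bottom to top) = Db Gb Bb


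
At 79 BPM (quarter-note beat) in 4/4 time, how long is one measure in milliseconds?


Let's work it out.
Quarter-note beat duration = 60000 / 79 ms
Beats per measure (4/4) = 4
One measure = 4 × 60000 / 79 = 240000 / 79 ms
= 3038.0 ms


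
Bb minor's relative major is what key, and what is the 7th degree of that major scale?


Step by step:
The relative major shares the key signature and is a minor 3rd above the minor tonic
A minor 3rd above Bb is Db
→ relative major of Bb minor is Db major
Db major scale: Db Eb F Gb Ab Bb C
= Db major; 7th degree = C


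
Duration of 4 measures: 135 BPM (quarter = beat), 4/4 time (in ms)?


Reasoning:
Quarter-note beat duration = 60000 / 135 ms
Beats per measure (4/4) = 4
One measure = 4 × 60000 / 135 = 240000 / 135 ms
4 measures = 4 × 240000 / 135 = 960000 / 135
= 7111.1 ms


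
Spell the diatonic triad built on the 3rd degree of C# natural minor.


C# natural minor scale: C# D# E F# G# A B
Diatonic triad on degree 3 stacks scale notes 3, 5, 7: E G# B
E→G# = 4 semitones; E→B = 7 semitones → major triad
= E G# B (major)


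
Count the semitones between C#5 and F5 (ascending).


Let's work it out.
Absolute semitone position = octave×12 + chromatic position
C#5: 5×12 + 1 = 61
F5: 5×12 + 5 = 65
Difference = 65 - 61 = 4
= 4 semitones


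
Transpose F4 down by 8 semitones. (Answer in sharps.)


F4: chromatic position 5 in octave 4 → absolute = 4×12 + 5 = 53
Transpose down 8: 53 - 8 = 45
45 = 3×12 + 9 → A in octave 3
Result = A3


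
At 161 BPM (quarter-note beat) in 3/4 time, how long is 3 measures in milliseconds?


Step by step:
Quarter-note beat duration = 60000 / 161 ms
Beats per measure (3/4) = 3
One measure = 3 × 60000 / 161 = 180000 / 161 ms
3 measures = 3 × 180000 / 161 = 540000 / 161
= 3354.0 ms


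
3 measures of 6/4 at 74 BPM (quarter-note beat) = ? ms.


Step by step:
Quarter-note beat duration = 60000 / 74 ms
Beats per measure (6/4) = 6
One measure = 6 × 60000 / 74 = 360000 / 74 ms
3 measures = 3 × 360000 / 74 = 1080000 / 74
= 14594.6 ms


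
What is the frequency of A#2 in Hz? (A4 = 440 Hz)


f = 440 × 2^(n/12) where n = semitones from A4
A#2: -23 semitones from A4
f = 440 × 2^(-23/12)
f = 116.54 Hz


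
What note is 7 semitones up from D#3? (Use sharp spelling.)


Let's work it out.
D#3: chromatic position 3 in octave 3 → absolute = 3×12 + 3 = 39
Transpose up 7: 39 + 7 = 46
46 = 3×12 + 10 → A# in octave 3
Result = A#3


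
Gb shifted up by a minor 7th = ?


Let's work it out.
minor 7th: 7 letter names, 10 semitones
Letter: G + 6 → F
Pitch: Gb + 10 semitones, spelled as an F → Fb
= Fb


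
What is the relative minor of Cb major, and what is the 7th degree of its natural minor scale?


Reasoning:
The relative minor shares the major's key signature and starts on its 6th degree
6th degree = a major 6th above the tonic; a major 6th above Cb is Ab
→ relative minor of Cb major is Ab minor
Ab natural minor scale: Ab Bb Cb Db Eb Fb Gb
= Ab minor; 7th degree = Gb


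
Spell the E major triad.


Major triad = root + major 3rd (4 semitones) + perfect 5th (7 semitones)
A triad on E stacks thirds, so the chord tones use letter names E-G-B
Root: E
Major 3rd above E: G#
Perfect 5th above E: B
Chord = E G# B


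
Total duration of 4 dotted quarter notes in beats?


Base quarter note = 1 beat
Dot 1 adds half the previous value: +1/2
One dotted quarter = 1 + 1/2 = 3/2
4 of them = 4 × 3/2 = 6
= 6 beats


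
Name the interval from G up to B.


Reasoning:
Letter names: G → B spans 3 letter names → a 3rd
Semitones: G → B = 4 half-steps
A 3rd of 4 semitones is a major 3rd
= major 3rd


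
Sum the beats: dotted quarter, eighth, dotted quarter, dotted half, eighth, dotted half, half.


Working:
Beat values:
  dotted quarter = 1.5 beats
  eighth = 0.5 beats
  dotted quarter = 1.5 beats
  dotted half = 3 beats
  eighth = 0.5 beats
  dotted half = 3 beats
  half = 2 beats
Sum = 1.5 + 0.5 + 1.5 + 3 + 0.5 + 3 + 2
= 12 beats


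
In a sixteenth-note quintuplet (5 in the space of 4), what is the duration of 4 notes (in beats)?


Working:
Quintuplet: 5 notes occupy the space of 4 sixteenth notes
Space = 4 × 1/4 = 1 beat
Each quintuplet note = 1 / 5 = 1/5 beats
4 notes = 4 × 1/5 = 4/5
= 4/5 beats


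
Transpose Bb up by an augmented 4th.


Solution.
augmented 4th: 4 letter names, 6 semitones
Letter: B + 3 → E
Pitch: Bb + 6 semitones, spelled as an E → E
= E


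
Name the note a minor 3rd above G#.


Step by step:
A 3rd spans 3 letter names, so from G we land on B
A minor 3rd = 3 semitones above G#
Spell B at that pitch: B
= B


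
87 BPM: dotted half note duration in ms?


Working:
One quarter-note beat = 60000 / BPM = 60000 / 87 ms
Dotted half note = 3 × quarter note
Duration = 3 × 60000 / 87 = 180000 / 87
= 2069.0 ms


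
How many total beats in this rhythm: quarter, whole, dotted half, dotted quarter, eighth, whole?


Reasoning:
Beat values:
  quarter = 1 beat
  whole = 4 beats
  dotted half = 3 beats
  dotted quarter = 1.5 beats
  eighth = 0.5 beats
  whole = 4 beats
Sum = 1 + 4 + 3 + 1.5 + 0.5 + 4
= 14 beats


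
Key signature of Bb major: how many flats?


Reasoning:
Flat major keys: C(0), F(1), Bb(2), Eb(3), Ab(4), Db(5), Gb(6), Cb(7)
Bb major has 2 flats
Order of flats: Bb Eb Ab Db Gb Cb Fb → first 2: Bb, Eb
= 2 flats


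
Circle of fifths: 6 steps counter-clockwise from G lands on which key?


Reasoning:
Each counter-clockwise step moves down a perfect 5th (= up a perfect 4th)
From G: G → C → F → Bb → Eb → Ab → Db
= Db


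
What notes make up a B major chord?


Reasoning:
Major triad = root + major 3rd (4 semitones) + perfect 5th (7 semitones)
A triad on B stacks thirds, so the chord tones use letter names B-D-F
Root: B
Major 3rd above B: D#
Perfect 5th above B: F#
Chord = B D# F#


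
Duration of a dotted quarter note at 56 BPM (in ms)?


One quarter-note beat = 60000 / BPM = 60000 / 56 ms
Dotted quarter note = 3/2 × quarter note
Duration = 3/2 × 60000 / 56 = 90000 / 56
= 1607.1 ms


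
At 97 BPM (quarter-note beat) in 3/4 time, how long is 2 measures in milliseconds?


Step by step:
Quarter-note beat duration = 60000 / 97 ms
Beats per measure (3/4) = 3
One measure = 3 × 60000 / 97 = 180000 / 97 ms
2 measures = 2 × 180000 / 97 = 360000 / 97
= 3711.3 ms


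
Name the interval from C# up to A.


Letter names: C → A spans 6 letter names → a 6th
Semitones: C# → A = 8 half-steps
A 6th of 8 semitones is a minor 6th
= minor 6th


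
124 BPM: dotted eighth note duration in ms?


Solution.
One quarter-note beat = 60000 / BPM = 60000 / 124 ms
Dotted eighth note = 3/4 × quarter note
Duration = 3/4 × 60000 / 124 = 45000 / 124
= 362.9 ms


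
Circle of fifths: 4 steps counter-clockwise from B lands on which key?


Each counter-clockwise step moves down a perfect 5th (= up a perfect 4th)
From B: B → E → A → D → G
= G


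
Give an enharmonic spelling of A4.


Step by step:
Enharmonic notes sound the same pitch but are spelled with different letter names
A and Bbb name the same pitch class
= Bbb4


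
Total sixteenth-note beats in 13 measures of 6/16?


Reasoning:
Time signature 6/16: the bottom number 16 means the sixteenth note gets one count
The top number 6 means 6 sixteenth-note beats per measure
Total = 6 × 13 measures
= 78 sixteenth-note beats


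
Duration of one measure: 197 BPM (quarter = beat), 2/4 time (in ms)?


Let's work it out.
Quarter-note beat duration = 60000 / 197 ms
Beats per measure (2/4) = 2
One measure = 2 × 60000 / 197 = 120000 / 197 ms
= 609.1 ms


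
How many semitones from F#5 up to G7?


Step by step:
Absolute semitone position = octave×12 + chromatic position
F#5: 5×12 + 6 = 66
G7: 7×12 + 7 = 91
Difference = 91 - 66 = 25
= 25 semitones


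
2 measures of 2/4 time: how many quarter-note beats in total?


Solution.
Time signature 2/4: the bottom number 4 means the quarter note gets one count
The top number 2 means 2 quarter-note beats per measure
Total = 2 × 2 measures
= 4 quarter-note beats


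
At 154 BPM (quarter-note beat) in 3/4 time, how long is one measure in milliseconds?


Solution.
Quarter-note beat duration = 60000 / 154 ms
Beats per measure (3/4) = 3
One measure = 3 × 60000 / 154 = 180000 / 154 ms
= 1168.8 ms


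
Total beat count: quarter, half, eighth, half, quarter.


Beat values:
  quarter = 1 beat
  half = 2 beats
  eighth = 0.5 beats
  half = 2 beats
  quarter = 1 beat
Sum = 1 + 2 + 0.5 + 2 + 1
= 6.5 beats


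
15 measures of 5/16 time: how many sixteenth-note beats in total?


Time signature 5/16: the bottom number 16 means the sixteenth note gets one count
The top number 5 means 5 sixteenth-note beats per measure
Total = 5 × 15 measures
= 75 sixteenth-note beats


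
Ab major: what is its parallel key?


Solution.
Parallel keys share the same tonic but differ in mode
Ab major → parallel is Ab minor
= Ab minor


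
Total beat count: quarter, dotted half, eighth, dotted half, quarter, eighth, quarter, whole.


Let's work it out.
Beat values:
  quarter = 1 beat
  dotted half = 3 beats
  eighth = 0.5 beats
  dotted half = 3 beats
  quarter = 1 beat
  eighth = 0.5 beats
  quarter = 1 beat
  whole = 4 beats
Sum = 1 + 3 + 0.5 + 3 + 1 + 0.5 + 1 + 4
= 14 beats


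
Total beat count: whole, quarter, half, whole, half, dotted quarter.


Reasoning:
Beat values:
  whole = 4 beats
  quarter = 1 beat
  half = 2 beats
  whole = 4 beats
  half = 2 beats
  dotted quarter = 1.5 beats
Sum = 4 + 1 + 2 + 4 + 2 + 1.5
= 14.5 beats


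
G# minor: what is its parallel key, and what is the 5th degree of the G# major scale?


Parallel keys share the same tonic but differ in mode
G# minor → parallel is G# major
G# major scale: G# A# B# C# D# E# F##
= G# major; 5th degree = D#


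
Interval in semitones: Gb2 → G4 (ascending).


Step by step:
Absolute semitone position = octave×12 + chromatic position
Gb2: 2×12 + 6 = 30
G4: 4×12 + 7 = 55
Difference = 55 - 30 = 25
= 25 semitones


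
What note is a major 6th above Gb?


A 6th spans 6 letter names, so from G we land on E
A major 6th = 9 semitones above Gb
Spell E at that pitch: Eb
= Eb


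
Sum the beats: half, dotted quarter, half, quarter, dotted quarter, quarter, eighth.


Reasoning:
Beat values:
  half = 2 beats
  dotted quarter = 1.5 beats
  half = 2 beats
  quarter = 1 beat
  dotted quarter = 1.5 beats
  quarter = 1 beat
  eighth = 0.5 beats
Sum = 2 + 1.5 + 2 + 1 + 1.5 + 1 + 0.5
= 9.5 beats


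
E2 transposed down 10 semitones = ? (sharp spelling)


Step by step:
E2: chromatic position 4 in octave 2 → absolute = 2×12 + 4 = 28
Transpose down 10: 28 - 10 = 18
18 = 1×12 + 6 → F# in octave 1
Result = F#1


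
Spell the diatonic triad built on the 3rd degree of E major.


Step by step:
E major scale: E F# G# A B C# D#
Diatonic triad on degree 3 stacks scale notes 3, 5, 7: G# B D#
G#→B = 3 semitones; G#→D# = 7 semitones → minor triad
= G# B D# (minor)


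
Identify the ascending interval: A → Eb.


Let's work it out.
Letter names: A → E spans 5 letter names → a 5th
Semitones: A → Eb = 6 half-steps
A 5th of 6 semitones is a diminished 5th
= diminished 5th


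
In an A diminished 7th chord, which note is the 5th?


Solution.
Diminished 7th chord = root + minor 3rd + diminished 5th + diminished 7th
Seventh chords stack in thirds, so the letter names are A-C-E-G
Root: A
Minor 3rd above A: C
Diminished 5th above A: Eb
Diminished 7th above A: Gb
The 5th = Eb


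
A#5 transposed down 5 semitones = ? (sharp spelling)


A#5: chromatic position 10 in octave 5 → absolute = 5×12 + 10 = 70
Transpose down 5: 70 - 5 = 65
65 = 5×12 + 5 → F in octave 5
Result = F5


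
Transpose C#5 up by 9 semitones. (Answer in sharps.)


Step by step:
C#5: chromatic position 1 in octave 5 → absolute = 5×12 + 1 = 61
Transpose up 9: 61 + 9 = 70
70 = 5×12 + 10 → A# in octave 5
Result = A#5


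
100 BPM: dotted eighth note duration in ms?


Step by step:
One quarter-note beat = 60000 / BPM = 60000 / 100 ms
Dotted eighth note = 3/4 × quarter note
Duration = 3/4 × 60000 / 100 = 45000 / 100
= 450.0 ms


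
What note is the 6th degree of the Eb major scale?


Step by step:
Major scale pattern: W-W-H-W-W-W-H (2-2-1-2-2-2-1 semitones)
Starting from Eb:
  Eb + 2 semitones → F
  F + 2 semitones → G
  G + 1 semitone → Ab
  Ab + 2 semitones → Bb
  Bb + 2 semitones → C
  C + 2 semitones → D
  D + 1 semitone → Eb
Scale: Eb F G Ab Bb C D
Degree 6 = C


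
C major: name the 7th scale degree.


Major scale pattern: W-W-H-W-W-W-H (2-2-1-2-2-2-1 semitones)
Starting from C:
  C + 2 semitones → D
  D + 2 semitones → E
  E + 1 semitone → F
  F + 2 semitones → G
  G + 2 semitones → A
  A + 2 semitones → B
  B + 1 semitone → C
Scale: C D E F G A B
Degree 7 = B


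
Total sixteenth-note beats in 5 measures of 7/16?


Reasoning:
Time signature 7/16: the bottom number 16 means the sixteenth note gets one count
The top number 7 means 7 sixteenth-note beats per measure
Total = 7 × 5 measures
= 35 sixteenth-note beats


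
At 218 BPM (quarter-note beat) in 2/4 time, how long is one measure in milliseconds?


Solution.
Quarter-note beat duration = 60000 / 218 ms
Beats per measure (2/4) = 2
One measure = 2 × 60000 / 218 = 120000 / 218 ms
= 550.5 ms


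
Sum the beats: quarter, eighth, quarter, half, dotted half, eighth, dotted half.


Solution.
Beat values:
  quarter = 1 beat
  eighth = 0.5 beats
  quarter = 1 beat
  half = 2 beats
  dotted half = 3 beats
  eighth = 0.5 beats
  dotted half = 3 beats
Sum = 1 + 0.5 + 1 + 2 + 3 + 0.5 + 3
= 11 beats


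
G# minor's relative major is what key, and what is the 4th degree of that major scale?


Working:
The relative major shares the key signature and is a minor 3rd above the minor tonic
A minor 3rd above G# is B
→ relative major of G# minor is B major
B major scale: B C# D# E F# G# A#
= B major; 4th degree = E


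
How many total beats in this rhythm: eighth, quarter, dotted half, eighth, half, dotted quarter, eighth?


Solution.
Beat values:
  eighth = 0.5 beats
  quarter = 1 beat
  dotted half = 3 beats
  eighth = 0.5 beats
  half = 2 beats
  dotted quarter = 1.5 beats
  eighth = 0.5 beats
Sum = 0.5 + 1 + 3 + 0.5 + 2 + 1.5 + 0.5
= 9 beats


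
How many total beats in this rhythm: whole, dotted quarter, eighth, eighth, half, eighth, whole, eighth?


Let's work it out.
Beat values:
  whole = 4 beats
  dotted quarter = 1.5 beats
  eighth = 0.5 beats
  eighth = 0.5 beats
  half = 2 beats
  eighth = 0.5 beats
  whole = 4 beats
  eighth = 0.5 beats
Sum = 4 + 1.5 + 0.5 + 0.5 + 2 + 0.5 + 4 + 0.5
= 13.5 beats


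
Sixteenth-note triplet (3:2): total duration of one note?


Triplet: 3 notes occupy the space of 2 sixteenth notes
Space = 2 × 1/4 = 1/2 beats
Each triplet note = 1/2 / 3 = 1/6 beats
= 1/6 beats


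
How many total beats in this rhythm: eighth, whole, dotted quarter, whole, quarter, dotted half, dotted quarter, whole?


Solution.
Beat values:
  eighth = 0.5 beats
  whole = 4 beats
  dotted quarter = 1.5 beats
  whole = 4 beats
  quarter = 1 beat
  dotted half = 3 beats
  dotted quarter = 1.5 beats
  whole = 4 beats
Sum = 0.5 + 4 + 1.5 + 4 + 1 + 3 + 1.5 + 4
= 19.5 beats


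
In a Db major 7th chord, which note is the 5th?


Working:
Major 7th chord = root + major 3rd + perfect 5th + major 7th
Seventh chords stack in thirds, so the letter names are D-F-A-C
Root: Db
Major 3rd above Db: F
Perfect 5th above Db: Ab
Major 7th above Db: C
The 5th = Ab


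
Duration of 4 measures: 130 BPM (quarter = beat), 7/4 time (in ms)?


Let's work it out.
Quarter-note beat duration = 60000 / 130 ms
Beats per measure (7/4) = 7
One measure = 7 × 60000 / 130 = 420000 / 130 ms
4 measures = 4 × 420000 / 130 = 1680000 / 130
= 12923.1 ms


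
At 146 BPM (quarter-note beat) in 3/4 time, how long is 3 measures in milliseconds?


Solution.
Quarter-note beat duration = 60000 / 146 ms
Beats per measure (3/4) = 3
One measure = 3 × 60000 / 146 = 180000 / 146 ms
3 measures = 3 × 180000 / 146 = 540000 / 146
= 3698.6 ms


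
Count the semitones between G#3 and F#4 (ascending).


Step by step:
Absolute semitone position = octave×12 + chromatic position
G#3: 3×12 + 8 = 44
F#4: 4×12 + 6 = 54
Difference = 54 - 44 = 10
= 10 semitones


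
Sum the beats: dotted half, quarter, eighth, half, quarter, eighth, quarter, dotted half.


Working:
Beat values:
  dotted half = 3 beats
  quarter = 1 beat
  eighth = 0.5 beats
  half = 2 beats
  quarter = 1 beat
  eighth = 0.5 beats
  quarter = 1 beat
  dotted half = 3 beats
Sum = 3 + 1 + 0.5 + 2 + 1 + 0.5 + 1 + 3
= 12 beats


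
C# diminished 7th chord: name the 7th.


Let's work it out.
Diminished 7th chord = root + minor 3rd + diminished 5th + diminished 7th
Seventh chords stack in thirds, so the letter names are C-E-G-B
Root: C#
Minor 3rd above C#: E
Diminished 5th above C#: G
Diminished 7th above C#: Bb
The 7th = Bb


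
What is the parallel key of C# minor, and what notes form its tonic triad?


Step by step:
Parallel keys share the same tonic but differ in mode
C# minor → parallel is C# major
Tonic triad of C# major = C# E# G#
= C# major; triad = C# E# G#


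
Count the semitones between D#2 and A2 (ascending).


Absolute semitone position = octave×12 + chromatic position
D#2: 2×12 + 3 = 27
A2: 2×12 + 9 = 33
Difference = 33 - 27 = 6
= 6 semitones


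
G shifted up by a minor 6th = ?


Step by step:
minor 6th: 6 letter names, 8 semitones
Letter: G + 5 → E
Pitch: G + 8 semitones, spelled as an E → Eb
= Eb


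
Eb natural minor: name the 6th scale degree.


Step by step:
Natural minor scale pattern: W-H-W-W-H-W-W (2-1-2-2-1-2-2 semitones)
Starting from Eb:
  Eb + 2 semitones → F
  F + 1 semitone → Gb
  Gb + 2 semitones → Ab
  Ab + 2 semitones → Bb
  Bb + 1 semitone → Cb
  Cb + 2 semitones → Db
  Db + 2 semitones → Eb
Scale: Eb F Gb Ab Bb Cb Db
Degree 6 = Cb


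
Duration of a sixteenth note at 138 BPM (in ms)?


Working:
One quarter-note beat = 60000 / BPM = 60000 / 138 ms
Sixteenth note = 1/4 × quarter note
Duration = 1/4 × 60000 / 138 = 15000 / 138
= 108.7 ms


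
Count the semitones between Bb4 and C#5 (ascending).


Reasoning:
Absolute semitone position = octave×12 + chromatic position
Bb4: 4×12 + 10 = 58
C#5: 5×12 + 1 = 61
Difference = 61 - 58 = 3
= 3 semitones


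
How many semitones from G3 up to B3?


Let's work it out.
Absolute semitone position = octave×12 + chromatic position
G3: 3×12 + 7 = 43
B3: 3×12 + 11 = 47
Difference = 47 - 43 = 4
= 4 semitones


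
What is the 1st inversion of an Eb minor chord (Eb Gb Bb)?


Root position: Eb Gb Bb
1st inversion: move root up an octave
Bass note: Gb
Notes (bottom to top) = Gb Bb Eb


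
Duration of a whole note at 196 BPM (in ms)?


Solution.
One quarter-note beat = 60000 / BPM = 60000 / 196 ms
Whole note = 4 × quarter note
Duration = 4 × 60000 / 196 = 240000 / 196
= 1224.5 ms


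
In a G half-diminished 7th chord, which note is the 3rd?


Half-diminished 7th chord = root + minor 3rd + diminished 5th + minor 7th
Seventh chords stack in thirds, so the letter names are G-B-D-F
Root: G
Minor 3rd above G: Bb
Diminished 5th above G: Db
Minor 7th above G: F
The 3rd = Bb


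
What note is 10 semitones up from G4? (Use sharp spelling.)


Let's work it out.
G4: chromatic position 7 in octave 4 → absolute = 4×12 + 7 = 55
Transpose up 10: 55 + 10 = 65
65 = 5×12 + 5 → F in octave 5
Result = F5


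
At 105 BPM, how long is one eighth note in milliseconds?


Working:
One quarter-note beat = 60000 / BPM = 60000 / 105 ms
Eighth note = 1/2 × quarter note
Duration = 1/2 × 60000 / 105 = 30000 / 105
= 285.7 ms


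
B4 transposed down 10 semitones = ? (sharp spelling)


Let's work it out.
B4: chromatic position 11 in octave 4 → absolute = 4×12 + 11 = 59
Transpose down 10: 59 - 10 = 49
49 = 4×12 + 1 → C# in octave 4
Result = C#4


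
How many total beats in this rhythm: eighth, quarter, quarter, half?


Working:
Beat values:
  eighth = 0.5 beats
  quarter = 1 beat
  quarter = 1 beat
  half = 2 beats
Sum = 0.5 + 1 + 1 + 2
= 4.5 beats


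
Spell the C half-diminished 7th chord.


Half-diminished 7th chord = root + minor 3rd + diminished 5th + minor 7th
Seventh chords stack in thirds, so the letter names are C-E-G-B
Root: C
Minor 3rd above C: Eb
Diminished 5th above C: Gb
Minor 7th above C: Bb
Chord = C Eb Gb Bb


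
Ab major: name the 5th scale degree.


Working:
Major scale pattern: W-W-H-W-W-W-H (2-2-1-2-2-2-1 semitones)
Starting from Ab:
  Ab + 2 semitones → Bb
  Bb + 2 semitones → C
  C + 1 semitone → Db
  Db + 2 semitones → Eb
  Eb + 2 semitones → F
  F + 2 semitones → G
  G + 1 semitone → Ab
Scale: Ab Bb C Db Eb F G
Degree 5 = Eb


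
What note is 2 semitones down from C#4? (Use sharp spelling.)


Solution.
C#4: chromatic position 1 in octave 4 → absolute = 4×12 + 1 = 49
Transpose down 2: 49 - 2 = 47
47 = 3×12 + 11 → B in octave 3
Result = B3


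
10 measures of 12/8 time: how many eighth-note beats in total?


Step by step:
Time signature 12/8: the bottom number 8 means the eighth note gets one count
The top number 12 means 12 eighth-note beats per measure
Total = 12 × 10 measures
= 120 eighth-note beats


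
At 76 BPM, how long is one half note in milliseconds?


Step by step:
One quarter-note beat = 60000 / BPM = 60000 / 76 ms
Half note = 2 × quarter note
Duration = 2 × 60000 / 76 = 120000 / 76
= 1578.9 ms


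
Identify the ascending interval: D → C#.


Working:
Letter names: D → C spans 7 letter names → a 7th
Semitones: D → C# = 11 half-steps
A 7th of 11 semitones is a major 7th
= major 7th


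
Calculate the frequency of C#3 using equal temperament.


f = 440 × 2^(n/12) where n = semitones from A4
C#3: -20 semitones from A4
f = 440 × 2^(-20/12)
f = 138.59 Hz


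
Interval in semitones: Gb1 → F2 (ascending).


Working:
Absolute semitone position = octave×12 + chromatic position
Gb1: 1×12 + 6 = 18
F2: 2×12 + 5 = 29
Difference = 29 - 18 = 11
= 11 semitones


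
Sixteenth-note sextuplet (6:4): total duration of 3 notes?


Sextuplet: 6 notes occupy the space of 4 sixteenth notes
Space = 4 × 1/4 = 1 beat
Each sextuplet note = 1 / 6 = 1/6 beats
3 notes = 3 × 1/6 = 1/2
= 1/2 beats


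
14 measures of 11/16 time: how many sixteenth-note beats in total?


Solution.
Time signature 11/16: the bottom number 16 means the sixteenth note gets one count
The top number 11 means 11 sixteenth-note beats per measure
Total = 11 × 14 measures
= 154 sixteenth-note beats


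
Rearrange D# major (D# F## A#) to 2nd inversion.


Step by step:
Root position: D# F## A#
2nd inversion: move root and 3rd up an octave
Bass note: A#
Notes (bottom to top) = A# D# F##


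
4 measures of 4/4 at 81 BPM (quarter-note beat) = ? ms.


Quarter-note beat duration = 60000 / 81 ms
Beats per measure (4/4) = 4
One measure = 4 × 60000 / 81 = 240000 / 81 ms
4 measures = 4 × 240000 / 81 = 960000 / 81
= 11851.9 ms


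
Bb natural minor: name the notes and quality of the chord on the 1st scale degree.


Step by step:
Bb natural minor scale: Bb C Db Eb F Gb Ab
Diatonic triad on degree 1 stacks scale notes 1, 3, 5: Bb Db F
Bb→Db = 3 semitones; Bb→F = 7 semitones → minor triad
= Bb Db F (minor)


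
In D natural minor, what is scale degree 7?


Step by step:
Natural minor scale pattern: W-H-W-W-H-W-W (2-1-2-2-1-2-2 semitones)
Starting from D:
  D + 2 semitones → E
  E + 1 semitone → F
  F + 2 semitones → G
  G + 2 semitones → A
  A + 1 semitone → Bb
  Bb + 2 semitones → C
  C + 2 semitones → D
Scale: D E F G A Bb C
Degree 7 = C


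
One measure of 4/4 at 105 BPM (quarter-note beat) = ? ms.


Quarter-note beat duration = 60000 / 105 ms
Beats per measure (4/4) = 4
One measure = 4 × 60000 / 105 = 240000 / 105 ms
= 2285.7 ms


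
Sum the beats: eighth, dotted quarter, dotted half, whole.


Solution.
Beat values:
  eighth = 0.5 beats
  dotted quarter = 1.5 beats
  dotted half = 3 beats
  whole = 4 beats
Sum = 0.5 + 1.5 + 3 + 4
= 9 beats


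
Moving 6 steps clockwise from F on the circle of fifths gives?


Solution.
Each clockwise step on the circle of fifths moves up a perfect 5th
From F: F → C → G → D → A → E → B
= B


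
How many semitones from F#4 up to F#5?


Working:
Absolute semitone position = octave×12 + chromatic position
F#4: 4×12 + 6 = 54
F#5: 5×12 + 6 = 66
Difference = 66 - 54 = 12
= 12 semitones


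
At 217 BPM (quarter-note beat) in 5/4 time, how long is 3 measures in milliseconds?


Solution.
Quarter-note beat duration = 60000 / 217 ms
Beats per measure (5/4) = 5
One measure = 5 × 60000 / 217 = 300000 / 217 ms
3 measures = 3 × 300000 / 217 = 900000 / 217
= 4147.5 ms


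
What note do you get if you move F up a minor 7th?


Step by step:
minor 7th: 7 letter names, 10 semitones
Letter: F + 6 → E
Pitch: F + 10 semitones, spelled as an E → Eb
= Eb


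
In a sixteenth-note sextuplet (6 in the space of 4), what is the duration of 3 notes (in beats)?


Solution.
Sextuplet: 6 notes occupy the space of 4 sixteenth notes
Space = 4 × 1/4 = 1 beat
Each sextuplet note = 1 / 6 = 1/6 beats
3 notes = 3 × 1/6 = 1/2
= 1/2 beats


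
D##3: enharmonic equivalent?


Reasoning:
Enharmonic notes sound the same pitch but are spelled with different letter names
D## and E name the same pitch class
= E3


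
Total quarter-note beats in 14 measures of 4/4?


Working:
Time signature 4/4: the bottom number 4 means the quarter note gets one count
The top number 4 means 4 quarter-note beats per measure
Total = 4 × 14 measures
= 56 quarter-note beats


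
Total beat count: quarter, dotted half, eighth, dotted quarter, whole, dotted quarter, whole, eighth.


Working:
Beat values:
  quarter = 1 beat
  dotted half = 3 beats
  eighth = 0.5 beats
  dotted quarter = 1.5 beats
  whole = 4 beats
  dotted quarter = 1.5 beats
  whole = 4 beats
  eighth = 0.5 beats
Sum = 1 + 3 + 0.5 + 1.5 + 4 + 1.5 + 4 + 0.5
= 16 beats


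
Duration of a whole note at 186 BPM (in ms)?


Step by step:
One quarter-note beat = 60000 / BPM = 60000 / 186 ms
Whole note = 4 × quarter note
Duration = 4 × 60000 / 186 = 240000 / 186
= 1290.3 ms


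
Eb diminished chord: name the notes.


Diminished triad = root + minor 3rd (3 semitones) + diminished 5th (6 semitones)
A triad on Eb stacks thirds, so the chord tones use letter names E-G-B
Root: Eb
Minor 3rd above Eb: Gb
Diminished 5th above Eb: Bbb
Chord = Eb Gb Bbb


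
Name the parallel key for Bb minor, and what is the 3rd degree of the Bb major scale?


Reasoning:
Parallel keys share the same tonic but differ in mode
Bb minor → parallel is Bb major
Bb major scale: Bb C D Eb F G A
= Bb major; 3rd degree = D


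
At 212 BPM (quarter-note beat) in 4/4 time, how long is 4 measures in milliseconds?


Let's work it out.
Quarter-note beat duration = 60000 / 212 ms
Beats per measure (4/4) = 4
One measure = 4 × 60000 / 212 = 240000 / 212 ms
4 measures = 4 × 240000 / 212 = 960000 / 212
= 4528.3 ms


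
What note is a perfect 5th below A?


Step by step:
A 5th spans 5 letter names, so from A we land on D
A perfect 5th = 7 semitones below A
Spell D at that pitch: D
= D


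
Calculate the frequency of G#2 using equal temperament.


Reasoning:
f = 440 × 2^(n/12) where n = semitones from A4
G#2: -25 semitones from A4
f = 440 × 2^(-25/12)
f = 103.83 Hz


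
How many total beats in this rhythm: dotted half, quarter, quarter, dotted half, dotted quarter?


Working:
Beat values:
  dotted half = 3 beats
  quarter = 1 beat
  quarter = 1 beat
  dotted half = 3 beats
  dotted quarter = 1.5 beats
Sum = 3 + 1 + 1 + 3 + 1.5
= 9.5 beats


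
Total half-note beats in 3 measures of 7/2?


Time signature 7/2: the bottom number 2 means the half note gets one count
The top number 7 means 7 half-note beats per measure
Total = 7 × 3 measures
= 21 half-note beats


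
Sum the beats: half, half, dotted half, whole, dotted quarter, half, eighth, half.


Beat values:
  half = 2 beats
  half = 2 beats
  dotted half = 3 beats
  whole = 4 beats
  dotted quarter = 1.5 beats
  half = 2 beats
  eighth = 0.5 beats
  half = 2 beats
Sum = 2 + 2 + 3 + 4 + 1.5 + 2 + 0.5 + 2
= 17 beats


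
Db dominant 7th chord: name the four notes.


Dominant 7th chord = root + major 3rd + perfect 5th + minor 7th
Seventh chords stack in thirds, so the letter names are D-F-A-C
Root: Db
Major 3rd above Db: F
Perfect 5th above Db: Ab
Minor 7th above Db: Cb
Chord = Db F Ab Cb


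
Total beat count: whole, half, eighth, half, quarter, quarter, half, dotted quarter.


Beat values:
  whole = 4 beats
  half = 2 beats
  eighth = 0.5 beats
  half = 2 beats
  quarter = 1 beat
  quarter = 1 beat
  half = 2 beats
  dotted quarter = 1.5 beats
Sum = 4 + 2 + 0.5 + 2 + 1 + 1 + 2 + 1.5
= 14 beats


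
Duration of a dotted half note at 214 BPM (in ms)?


Let's work it out.
One quarter-note beat = 60000 / BPM = 60000 / 214 ms
Dotted half note = 3 × quarter note
Duration = 3 × 60000 / 214 = 180000 / 214
= 841.1 ms


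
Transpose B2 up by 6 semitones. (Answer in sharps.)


B2: chromatic position 11 in octave 2 → absolute = 2×12 + 11 = 35
Transpose up 6: 35 + 6 = 41
41 = 3×12 + 5 → F in octave 3
Result = F3


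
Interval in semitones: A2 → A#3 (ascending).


Solution.
Absolute semitone position = octave×12 + chromatic position
A2: 2×12 + 9 = 33
A#3: 3×12 + 10 = 46
Difference = 46 - 33 = 13
= 13 semitones


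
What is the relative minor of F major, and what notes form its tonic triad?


The relative minor shares the major's key signature and starts on its 6th degree
6th degree = a major 6th above the tonic; a major 6th above F is D
→ relative minor of F major is D minor
Tonic triad of D minor = root + minor 3rd + perfect 5th = D F A
= D minor; triad = D F A


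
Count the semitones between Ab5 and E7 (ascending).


Solution.
Absolute semitone position = octave×12 + chromatic position
Ab5: 5×12 + 8 = 68
E7: 7×12 + 4 = 88
Difference = 88 - 68 = 20
= 20 semitones


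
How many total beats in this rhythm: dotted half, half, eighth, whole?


Step by step:
Beat values:
  dotted half = 3 beats
  half = 2 beats
  eighth = 0.5 beats
  whole = 4 beats
Sum = 3 + 2 + 0.5 + 4
= 9.5 beats


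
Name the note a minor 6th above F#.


Solution.
A 6th spans 6 letter names, so from F we land on D
A minor 6th = 8 semitones above F#
Spell D at that pitch: D
= D


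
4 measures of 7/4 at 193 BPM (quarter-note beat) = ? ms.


Solution.
Quarter-note beat duration = 60000 / 193 ms
Beats per measure (7/4) = 7
One measure = 7 × 60000 / 193 = 420000 / 193 ms
4 measures = 4 × 420000 / 193 = 1680000 / 193
= 8704.7 ms


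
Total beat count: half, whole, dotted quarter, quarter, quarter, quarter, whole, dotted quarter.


Let's work it out.
Beat values:
  half = 2 beats
  whole = 4 beats
  dotted quarter = 1.5 beats
  quarter = 1 beat
  quarter = 1 beat
  quarter = 1 beat
  whole = 4 beats
  dotted quarter = 1.5 beats
Sum = 2 + 4 + 1.5 + 1 + 1 + 1 + 4 + 1.5
= 16 beats


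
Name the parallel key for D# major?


Solution.
Parallel keys share the same tonic but differ in mode
D# major → parallel is D# minor
= D# minor


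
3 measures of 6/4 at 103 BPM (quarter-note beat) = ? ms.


Let's work it out.
Quarter-note beat duration = 60000 / 103 ms
Beats per measure (6/4) = 6
One measure = 6 × 60000 / 103 = 360000 / 103 ms
3 measures = 3 × 360000 / 103 = 1080000 / 103
= 10485.4 ms


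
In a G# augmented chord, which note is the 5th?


Augmented triad = root + major 3rd (4 semitones) + augmented 5th (8 semitones)
A triad on G# stacks thirds, so the chord tones use letter names G-B-D
Root: G#
Major 3rd above G#: B#
Augmented 5th above G#: D##
The 5th = D##


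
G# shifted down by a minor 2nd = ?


Working:
minor 2nd: 2 letter names, 1 semitones
Letter: G - 1 → F
Pitch: G# - 1 semitones, spelled as an F → F##
= F##


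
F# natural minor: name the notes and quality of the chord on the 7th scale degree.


Working:
F# natural minor scale: F# G# A B C# D E
Diatonic triad on degree 7 stacks scale notes 7, 2, 4: E G# B
E→G# = 4 semitones; E→B = 7 semitones → major triad
= E G# B (major)


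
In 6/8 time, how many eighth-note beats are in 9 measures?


Let's work it out.
Time signature 6/8: the bottom number 8 means the eighth note gets one count
The top number 6 means 6 eighth-note beats per measure
Total = 6 × 9 measures
= 54 eighth-note beats


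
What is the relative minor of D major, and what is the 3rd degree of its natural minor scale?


Solution.
The relative minor shares the major's key signature and starts on its 6th degree
6th degree = a major 6th above the tonic; a major 6th above D is B
→ relative minor of D major is B minor
B natural minor scale: B C# D E F# G A
= B minor; 3rd degree = D


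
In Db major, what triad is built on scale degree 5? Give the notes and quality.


Working:
Db major scale: Db Eb F Gb Ab Bb C
Diatonic triad on degree 5 stacks scale notes 5, 7, 2: Ab C Eb
Ab→C = 4 semitones; Ab→Eb = 7 semitones → major triad
= Ab C Eb (major)


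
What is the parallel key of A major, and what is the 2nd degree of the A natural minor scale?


Reasoning:
Parallel keys share the same tonic but differ in mode
A major → parallel is A minor
A natural minor scale: A B C D E F G
= A minor; 2nd degree = B


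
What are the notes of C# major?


Step by step:
Major scale pattern: W-W-H-W-W-W-H (2-2-1-2-2-2-1 semitones)
Starting from C#:
  C# + 2 semitones → D#
  D# + 2 semitones → E#
  E# + 1 semitone → F#
  F# + 2 semitones → G#
  G# + 2 semitones → A#
  A# + 2 semitones → B#
  B# + 1 semitone → C#
Scale = C# D# E# F# G# A# B#
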